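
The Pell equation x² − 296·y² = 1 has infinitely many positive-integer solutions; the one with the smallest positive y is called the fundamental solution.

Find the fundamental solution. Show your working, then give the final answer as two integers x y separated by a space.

d=296: √d = [17; 4,1,7,1,4,34] (ℓ=6, even), read p_5/q_5
a_0=17:  p_0=17·1+0=17,  q_0=17·0+1=1
a_1=4:  p_1=4·17+1=69,  q_1=4·1+0=4
a_2=1:  p_2=1·69+17=86,  q_2=1·4+1=5
…
a_4=1:  p_4=1·671+86=757,  q_4=1·39+5=44
a_5=4:  p_5=4·757+671=3699,  q_5=4·44+39=215
fundamental: x₁=3699, y₁=215  (since 13682601 − 296·46225 = 1)

3699 215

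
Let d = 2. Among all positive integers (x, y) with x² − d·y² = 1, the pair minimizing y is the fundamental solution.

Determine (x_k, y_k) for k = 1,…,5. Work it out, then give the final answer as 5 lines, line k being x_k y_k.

3 2
17 12
99 70
577 408
3363 2378

√2 = [1; 2, …], period ℓ=1 (odd) → k=1
a_0=1:  p_0=1·1+0=1,  q_0=1·0+1=1
a_1=2:  p_1=2·1+1=3,  q_1=2·1+0=2
fundamental: x₁=3, y₁=2  (since 9 − 2·4 = 1)
k=2:  x_2 = 3·3+2·2·2 = 17,  y_2 = 3·2+2·3 = 12
k=3:  x_3 = 3·17+2·2·12 = 99,  y_3 = 3·12+2·17 = 70
k=4:  x_4 = 3·99+2·2·70 = 577,  y_4 = 3·70+2·99 = 408
k=5:  x_5 = 3·577+2·2·408 = 3363,  y_5 = 3·408+2·577 = 2378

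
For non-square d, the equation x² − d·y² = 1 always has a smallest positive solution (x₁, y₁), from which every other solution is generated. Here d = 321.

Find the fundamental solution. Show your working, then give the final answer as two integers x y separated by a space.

215 12

√321 → a₀=17, period (1,10,1,34); ℓ=4 even so k=3
i=0: a=17 ⇒ p=17, q=1
…
i=2: a=10 ⇒ p=197, q=11
i=3: a=1 ⇒ p=215, q=12
fundamental: x₁=215, y₁=12  (since 46225 − 321·144 = 1)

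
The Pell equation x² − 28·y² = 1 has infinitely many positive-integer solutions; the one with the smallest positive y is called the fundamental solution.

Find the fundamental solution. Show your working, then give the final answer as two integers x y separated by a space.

127 24

[5; 3,2,3,10] for √28; ℓ=4 ⇒ convergent index 3
a_0=5:  p_0=5·1+0=5,  q_0=5·0+1=1
a_1=3:  p_1=3·5+1=16,  q_1=3·1+0=3
a_2=2:  p_2=2·16+5=37,  q_2=2·3+1=7
a_3=3:  p_3=3·37+16=127,  q_3=3·7+3=24
→ (127, 24).  Check: 127²=16129, 28·24²=16128, difference 1.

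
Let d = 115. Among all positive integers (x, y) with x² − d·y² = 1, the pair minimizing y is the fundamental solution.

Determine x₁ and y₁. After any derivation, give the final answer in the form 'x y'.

√115 = [10; 1,2,1,1,1,1,1,2,1,20, …], period ℓ=10 (even) → k=9
a_0=10:  p_0=10·1+0=10,  q_0=10·0+1=1
a_1=1:  p_1=1·10+1=11,  q_1=1·1+0=1
a_2=2:  p_2=2·11+10=32,  q_2=2·1+1=3
…
a_5=1:  p_5=1·75+43=118,  q_5=1·7+4=11
a_6=1:  p_6=1·118+75=193,  q_6=1·11+7=18
a_7=1:  p_7=1·193+118=311,  q_7=1·18+11=29
a_8=2:  p_8=2·311+193=815,  q_8=2·29+18=76
a_9=1:  p_9=1·815+311=1126,  q_9=1·76+29=105
fundamental: x₁=1126, y₁=105  (since 1267876 − 115·11025 = 1)

1126 105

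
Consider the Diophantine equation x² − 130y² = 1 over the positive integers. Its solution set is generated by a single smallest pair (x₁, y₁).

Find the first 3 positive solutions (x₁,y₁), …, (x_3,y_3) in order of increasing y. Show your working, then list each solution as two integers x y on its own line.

6499 570
84474001 7408860
1097993058499 96300361710

d=130: √d = [11; 2,2,22] (ℓ=3, odd), read p_5/q_5
i=0: a=11 ⇒ p=11, q=1
…
i=2: a=2 ⇒ p=57, q=5
i=3: a=22 ⇒ p=1277, q=112
i=4: a=2 ⇒ p=2611, q=229
i=5: a=2 ⇒ p=6499, q=570
(x₁, y₁) = (6499, 570);  6499² − 130·570² = 1 ✓
n=2: (6499,570)∘(6499,570) = (6499·6499+130·570·570, 6499·570+570·6499) = (84474001,7408860)
n=3: (84474001,7408860)∘(6499,570) = (6499·84474001+130·570·7408860, 6499·7408860+570·84474001) = (1097993058499,96300361710)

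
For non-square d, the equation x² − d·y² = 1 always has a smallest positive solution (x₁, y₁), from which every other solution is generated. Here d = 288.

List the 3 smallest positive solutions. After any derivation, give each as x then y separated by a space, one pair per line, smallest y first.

17 1
577 34
19601 1155

√288 = [16; 1,32, …], period ℓ=2 (even) → k=1
k=0  a_k=16  p_k/q_k = 16/1
k=1  a_k=1  p_k/q_k = 17/1
→ (17, 1).  Check: 17²=289, 288·1²=288, difference 1.
k=2:  x_2 = 17·17+288·1·1 = 577,  y_2 = 17·1+1·17 = 34
k=3:  x_3 = 17·577+288·1·34 = 19601,  y_3 = 17·34+1·577 = 1155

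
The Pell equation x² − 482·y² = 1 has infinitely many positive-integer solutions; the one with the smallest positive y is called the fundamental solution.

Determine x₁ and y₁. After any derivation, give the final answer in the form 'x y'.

483 22

d=482: √d = [21; 1,20,1,42] (ℓ=4, even), read p_3/q_3
k=0  a_k=21  p_k/q_k = 21/1
k=1  a_k=1  p_k/q_k = 22/1
k=2  a_k=20  p_k/q_k = 461/21
k=3  a_k=1  p_k/q_k = 483/22
→ (483, 22).  Check: 483²=233289, 482·22²=233288, difference 1.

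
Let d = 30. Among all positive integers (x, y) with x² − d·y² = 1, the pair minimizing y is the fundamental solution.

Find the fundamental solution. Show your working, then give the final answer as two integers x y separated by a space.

d=30: √d = [5; 2,10] (ℓ=2, even), read p_1/q_1
i=0: a=5 ⇒ p=5, q=1
i=1: a=2 ⇒ p=11, q=2
fundamental: x₁=11, y₁=2  (since 121 − 30·4 = 1)

11 2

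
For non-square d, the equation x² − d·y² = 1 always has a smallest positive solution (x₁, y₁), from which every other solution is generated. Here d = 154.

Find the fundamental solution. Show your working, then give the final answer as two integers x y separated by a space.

√154 = [12; 2,2,3,1,2,1,3,2,2,24, …], period ℓ=10 (even) → k=9
i=0: a=12 ⇒ p=12, q=1
i=1: a=2 ⇒ p=25, q=2
i=2: a=2 ⇒ p=62, q=5
i=3: a=3 ⇒ p=211, q=17
…
i=5: a=2 ⇒ p=757, q=61
i=6: a=1 ⇒ p=1030, q=83
i=7: a=3 ⇒ p=3847, q=310
i=8: a=2 ⇒ p=8724, q=703
i=9: a=2 ⇒ p=21295, q=1716
→ (21295, 1716).  Check: 21295²=453477025, 154·1716²=453477024, difference 1.

21295 1716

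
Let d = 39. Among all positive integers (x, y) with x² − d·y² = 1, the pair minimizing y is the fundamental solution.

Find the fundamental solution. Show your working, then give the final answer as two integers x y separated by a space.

25 4

d=39: √d = [6; 4,12] (ℓ=2, even), read p_1/q_1
i=0: a=6 ⇒ p=6, q=1
i=1: a=4 ⇒ p=25, q=4
(x₁, y₁) = (25, 4);  25² − 39·4² = 1 ✓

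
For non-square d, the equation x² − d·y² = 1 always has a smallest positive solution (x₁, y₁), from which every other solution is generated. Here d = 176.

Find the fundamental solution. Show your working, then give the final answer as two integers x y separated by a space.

d=176: √d = [13; 3,1,3,26] (ℓ=4, even), read p_3/q_3
a_0=13:  p_0=13·1+0=13,  q_0=13·0+1=1
…
a_2=1:  p_2=1·40+13=53,  q_2=1·3+1=4
a_3=3:  p_3=3·53+40=199,  q_3=3·4+3=15
→ (199, 15).  Check: 199²=39601, 176·15²=39600, difference 1.

199 15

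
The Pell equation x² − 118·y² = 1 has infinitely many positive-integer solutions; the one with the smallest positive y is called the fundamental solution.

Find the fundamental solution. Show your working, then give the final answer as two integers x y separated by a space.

306917 28254

√118 = [10; 1,6,3,2,10,2,3,6,1,20, …], period ℓ=10 (even) → k=9
a_0=10:  p_0=10·1+0=10,  q_0=10·0+1=1
a_1=1:  p_1=1·10+1=11,  q_1=1·1+0=1
a_2=6:  p_2=6·11+10=76,  q_2=6·1+1=7
a_3=3:  p_3=3·76+11=239,  q_3=3·7+1=22
a_4=2:  p_4=2·239+76=554,  q_4=2·22+7=51
…
a_6=2:  p_6=2·5779+554=12112,  q_6=2·532+51=1115
a_7=3:  p_7=3·12112+5779=42115,  q_7=3·1115+532=3877
a_8=6:  p_8=6·42115+12112=264802,  q_8=6·3877+1115=24377
a_9=1:  p_9=1·264802+42115=306917,  q_9=1·24377+3877=28254
fundamental: x₁=306917, y₁=28254  (since 94198044889 − 118·798288516 = 1)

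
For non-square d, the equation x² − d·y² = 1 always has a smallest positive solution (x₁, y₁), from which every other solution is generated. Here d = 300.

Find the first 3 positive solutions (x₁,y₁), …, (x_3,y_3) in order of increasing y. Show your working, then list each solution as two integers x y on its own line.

d=300: √d = [17; 3,8,3,34] (ℓ=4, even), read p_3/q_3
a_0=17:  p_0=17·1+0=17,  q_0=17·0+1=1
…
a_2=8:  p_2=8·52+17=433,  q_2=8·3+1=25
a_3=3:  p_3=3·433+52=1351,  q_3=3·25+3=78
→ (1351, 78).  Check: 1351²=1825201, 300·78²=1825200, difference 1.
k=2:  x_2 = 1351·1351+300·78·78 = 3650401,  y_2 = 1351·78+78·1351 = 210756
k=3:  x_3 = 1351·3650401+300·78·210756 = 9863382151,  y_3 = 1351·210756+78·3650401 = 569462634

1351 78
3650401 210756
9863382151 569462634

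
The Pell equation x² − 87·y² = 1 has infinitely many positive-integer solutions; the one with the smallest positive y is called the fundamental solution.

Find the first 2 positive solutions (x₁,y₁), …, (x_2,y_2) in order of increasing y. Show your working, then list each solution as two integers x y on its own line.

√87 → a₀=9, period (3,18); ℓ=2 even so k=1
a_0=9:  p_0=9·1+0=9,  q_0=9·0+1=1
a_1=3:  p_1=3·9+1=28,  q_1=3·1+0=3
fundamental: x₁=28, y₁=3  (since 784 − 87·9 = 1)
k=2:  x_2 = 28·28+87·3·3 = 1567,  y_2 = 28·3+3·28 = 168

28 3
1567 168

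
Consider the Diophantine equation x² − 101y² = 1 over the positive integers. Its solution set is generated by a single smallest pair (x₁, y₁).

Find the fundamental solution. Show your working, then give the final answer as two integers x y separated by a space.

201 20

√101 = [10; 20, …], period ℓ=1 (odd) → k=1
k=0  a_k=10  p_k/q_k = 10/1
k=1  a_k=20  p_k/q_k = 201/20
(x₁, y₁) = (201, 20);  201² − 101·20² = 1 ✓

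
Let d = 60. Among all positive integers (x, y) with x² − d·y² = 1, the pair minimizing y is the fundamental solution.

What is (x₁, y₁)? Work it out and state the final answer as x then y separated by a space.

31 4

√60 → a₀=7, period (1,2,1,14); ℓ=4 even so k=3
a_0=7:  p_0=7·1+0=7,  q_0=7·0+1=1
a_1=1:  p_1=1·7+1=8,  q_1=1·1+0=1
a_2=2:  p_2=2·8+7=23,  q_2=2·1+1=3
a_3=1:  p_3=1·23+8=31,  q_3=1·3+1=4
(x₁, y₁) = (31, 4);  31² − 60·4² = 1 ✓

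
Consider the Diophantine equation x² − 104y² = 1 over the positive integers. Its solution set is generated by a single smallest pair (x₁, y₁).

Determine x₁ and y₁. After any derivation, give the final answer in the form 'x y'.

51 5

d=104: √d = [10; 5,20] (ℓ=2, even), read p_1/q_1
i=0: a=10 ⇒ p=10, q=1
i=1: a=5 ⇒ p=51, q=5
→ (51, 5).  Check: 51²=2601, 104·5²=2600, difference 1.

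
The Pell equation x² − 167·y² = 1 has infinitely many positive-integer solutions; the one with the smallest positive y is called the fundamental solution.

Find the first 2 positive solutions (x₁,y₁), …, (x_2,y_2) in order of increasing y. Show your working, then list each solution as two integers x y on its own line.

168 13
56447 4368

√167 → a₀=12, period (1,11,1,24); ℓ=4 even so k=3
i=0: a=12 ⇒ p=12, q=1
…
i=2: a=11 ⇒ p=155, q=12
i=3: a=1 ⇒ p=168, q=13
fundamental: x₁=168, y₁=13  (since 28224 − 167·169 = 1)
(x_2, y_2) = (168·168 + 167·13·13, 168·13 + 13·168) = (56447, 4368)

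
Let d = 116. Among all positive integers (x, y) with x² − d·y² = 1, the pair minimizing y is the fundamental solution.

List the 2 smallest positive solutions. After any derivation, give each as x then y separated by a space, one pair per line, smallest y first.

9801 910
192119201 17837820

d=116: √d = [10; 1,3,2,1,4,1,2,3,1,20] (ℓ=10, even), read p_9/q_9
i=0: a=10 ⇒ p=10, q=1
i=1: a=1 ⇒ p=11, q=1
…
i=4: a=1 ⇒ p=140, q=13
i=5: a=4 ⇒ p=657, q=61
i=6: a=1 ⇒ p=797, q=74
…
i=8: a=3 ⇒ p=7550, q=701
i=9: a=1 ⇒ p=9801, q=910
fundamental: x₁=9801, y₁=910  (since 96059601 − 116·828100 = 1)
k=2:  x_2 = 9801·9801+116·910·910 = 192119201,  y_2 = 9801·910+910·9801 = 17837820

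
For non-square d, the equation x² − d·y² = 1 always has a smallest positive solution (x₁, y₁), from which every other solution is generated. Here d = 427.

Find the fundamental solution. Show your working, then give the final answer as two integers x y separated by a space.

62 3

√427 = [20; 1,1,1,40, …], period ℓ=4 (even) → k=3
i=0: a=20 ⇒ p=20, q=1
…
i=2: a=1 ⇒ p=41, q=2
i=3: a=1 ⇒ p=62, q=3
→ (62, 3).  Check: 62²=3844, 427·3²=3843, difference 1.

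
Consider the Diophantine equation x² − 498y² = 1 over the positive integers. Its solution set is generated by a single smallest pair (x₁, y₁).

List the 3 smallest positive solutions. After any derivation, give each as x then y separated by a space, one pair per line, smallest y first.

[22; 3,6,22,6,3,44] for √498; ℓ=6 ⇒ convergent index 5
i=0: a=22 ⇒ p=22, q=1
…
i=4: a=6 ⇒ p=56794, q=2545
i=5: a=3 ⇒ p=179777, q=8056
(x₁, y₁) = (179777, 8056);  179777² − 498·8056² = 1 ✓
k=2:  x_2 = 179777·179777+498·8056·8056 = 64639539457,  y_2 = 179777·8056+8056·179777 = 2896567024
k=3:  x_3 = 179777·64639539457+498·8056·2896567024 = 23241404969742401,  y_3 = 179777·2896567024+8056·64639539457 = 1041472259739240

179777 8056
64639539457 2896567024
23241404969742401 1041472259739240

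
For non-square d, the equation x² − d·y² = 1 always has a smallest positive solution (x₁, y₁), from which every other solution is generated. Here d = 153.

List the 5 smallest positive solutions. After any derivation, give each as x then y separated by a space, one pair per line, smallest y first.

√153 → a₀=12, period (2,1,2,2,2,1,2,24); ℓ=8 even so k=7
i=0: a=12 ⇒ p=12, q=1
…
i=2: a=1 ⇒ p=37, q=3
…
i=6: a=1 ⇒ p=804, q=65
i=7: a=2 ⇒ p=2177, q=176
(x₁, y₁) = (2177, 176);  2177² − 153·176² = 1 ✓
(x_2, y_2) = (2177·2177 + 153·176·176, 2177·176 + 176·2177) = (9478657, 766304)
(x_3, y_3) = (2177·9478657 + 153·176·766304, 2177·766304 + 176·9478657) = (41270070401, 3336487440)
(x_4, y_4) = (2177·41270070401 + 153·176·3336487440, 2177·3336487440 + 176·41270070401) = (179689877047297, 14527065547456)
(x_5, y_5) = (2177·179689877047297 + 153·176·14527065547456, 2177·14527065547456 + 176·179689877047297) = (782369683393860737, 63250840057135984)

2177 176
9478657 766304
41270070401 3336487440
179689877047297 14527065547456
782369683393860737 63250840057135984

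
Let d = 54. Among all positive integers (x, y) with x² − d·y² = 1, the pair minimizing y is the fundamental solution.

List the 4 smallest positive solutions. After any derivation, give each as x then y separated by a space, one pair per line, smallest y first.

485 66
470449 64020
456335045 62099334
442644523201 60236289960

d=54: √d = [7; 2,1,6,1,2,14] (ℓ=6, even), read p_5/q_5
k=0  a_k=7  p_k/q_k = 7/1
…
k=2  a_k=1  p_k/q_k = 22/3
k=3  a_k=6  p_k/q_k = 147/20
k=4  a_k=1  p_k/q_k = 169/23
k=5  a_k=2  p_k/q_k = 485/66
(x₁, y₁) = (485, 66);  485² − 54·66² = 1 ✓
(485+66√54)^2 = 470449 + 64020√54
(485+66√54)^3 = 456335045 + 62099334√54
(485+66√54)^4 = 442644523201 + 60236289960√54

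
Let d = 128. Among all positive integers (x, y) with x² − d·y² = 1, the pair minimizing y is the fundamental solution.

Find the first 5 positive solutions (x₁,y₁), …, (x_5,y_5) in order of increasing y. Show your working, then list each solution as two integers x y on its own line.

d=128: √d = [11; 3,5,3,22] (ℓ=4, even), read p_3/q_3
k=0  a_k=11  p_k/q_k = 11/1
…
k=2  a_k=5  p_k/q_k = 181/16
k=3  a_k=3  p_k/q_k = 577/51
→ (577, 51).  Check: 577²=332929, 128·51²=332928, difference 1.
(x_2, y_2) = (577·577 + 128·51·51, 577·51 + 51·577) = (665857, 58854)
(x_3, y_3) = (577·665857 + 128·51·58854, 577·58854 + 51·665857) = (768398401, 67917465)
(x_4, y_4) = (577·768398401 + 128·51·67917465, 577·67917465 + 51·768398401) = (886731088897, 78376695756)
(x_5, y_5) = (577·886731088897 + 128·51·78376695756, 577·78376695756 + 51·886731088897) = (1023286908188737, 90446638984959)

577 51
665857 58854
768398401 67917465
886731088897 78376695756
1023286908188737 90446638984959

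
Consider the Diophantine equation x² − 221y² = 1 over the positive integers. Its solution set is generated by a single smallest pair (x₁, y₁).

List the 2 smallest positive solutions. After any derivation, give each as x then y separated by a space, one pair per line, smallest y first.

[14; 1,6,2,6,1,28] for √221; ℓ=6 ⇒ convergent index 5
a_0=14:  p_0=14·1+0=14,  q_0=14·0+1=1
a_1=1:  p_1=1·14+1=15,  q_1=1·1+0=1
a_2=6:  p_2=6·15+14=104,  q_2=6·1+1=7
a_3=2:  p_3=2·104+15=223,  q_3=2·7+1=15
a_4=6:  p_4=6·223+104=1442,  q_4=6·15+7=97
a_5=1:  p_5=1·1442+223=1665,  q_5=1·97+15=112
fundamental: x₁=1665, y₁=112  (since 2772225 − 221·12544 = 1)
n=2: (1665,112)∘(1665,112) = (1665·1665+221·112·112, 1665·112+112·1665) = (5544449,372960)

1665 112
5544449 372960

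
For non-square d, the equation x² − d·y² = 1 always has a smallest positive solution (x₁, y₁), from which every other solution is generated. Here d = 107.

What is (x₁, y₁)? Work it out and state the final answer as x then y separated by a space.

[10; 2,1,9,1,2,20] for √107; ℓ=6 ⇒ convergent index 5
a_0=10:  p_0=10·1+0=10,  q_0=10·0+1=1
a_1=2:  p_1=2·10+1=21,  q_1=2·1+0=2
…
a_3=9:  p_3=9·31+21=300,  q_3=9·3+2=29
a_4=1:  p_4=1·300+31=331,  q_4=1·29+3=32
a_5=2:  p_5=2·331+300=962,  q_5=2·32+29=93
→ (962, 93).  Check: 962²=925444, 107·93²=925443, difference 1.

962 93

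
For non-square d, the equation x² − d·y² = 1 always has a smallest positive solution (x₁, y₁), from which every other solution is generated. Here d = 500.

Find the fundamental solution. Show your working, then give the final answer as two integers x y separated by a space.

√500 = [22; 2,1,3,2,1,…,1,2,44, …], period ℓ=14 (even) → k=13
a_0=22:  p_0=22·1+0=22,  q_0=22·0+1=1
a_1=2:  p_1=2·22+1=45,  q_1=2·1+0=2
…
a_3=3:  p_3=3·67+45=246,  q_3=3·3+2=11
a_4=2:  p_4=2·246+67=559,  q_4=2·11+3=25
a_5=1:  p_5=1·559+246=805,  q_5=1·25+11=36
a_6=1:  p_6=1·805+559=1364,  q_6=1·36+25=61
a_7=10:  p_7=10·1364+805=14445,  q_7=10·61+36=646
a_8=1:  p_8=1·14445+1364=15809,  q_8=1·646+61=707
a_9=1:  p_9=1·15809+14445=30254,  q_9=1·707+646=1353
…
a_11=3:  p_11=3·76317+30254=259205,  q_11=3·3413+1353=11592
a_12=1:  p_12=1·259205+76317=335522,  q_12=1·11592+3413=15005
a_13=2:  p_13=2·335522+259205=930249,  q_13=2·15005+11592=41602
→ (930249, 41602).  Check: 930249²=865363202001, 500·41602²=865363202000, difference 1.

930249 41602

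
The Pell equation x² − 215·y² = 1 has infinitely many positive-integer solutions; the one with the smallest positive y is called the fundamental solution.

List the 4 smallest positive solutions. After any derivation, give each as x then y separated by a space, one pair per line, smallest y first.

44 3
3871 264
340604 23229
29969281 2043888

√215 → a₀=14, period (1,1,1,28); ℓ=4 even so k=3
i=0: a=14 ⇒ p=14, q=1
i=1: a=1 ⇒ p=15, q=1
i=2: a=1 ⇒ p=29, q=2
i=3: a=1 ⇒ p=44, q=3
(x₁, y₁) = (44, 3);  44² − 215·3² = 1 ✓
(44+3√215)^2 = 3871 + 264√215
(44+3√215)^3 = 340604 + 23229√215
(44+3√215)^4 = 29969281 + 2043888√215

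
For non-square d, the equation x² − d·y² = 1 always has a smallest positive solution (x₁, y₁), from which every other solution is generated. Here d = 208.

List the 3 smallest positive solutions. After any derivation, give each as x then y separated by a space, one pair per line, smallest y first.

649 45
842401 58410
1093435849 75816135

√208 = [14; 2,2,1,2,2,28, …], period ℓ=6 (even) → k=5
step 0: (14, 1)  from 14·(1,0) + (0,1)
step 1: (29, 2)  from 2·(14,1) + (1,0)
step 2: (72, 5)  from 2·(29,2) + (14,1)
step 3: (101, 7)  from 1·(72,5) + (29,2)
step 4: (274, 19)  from 2·(101,7) + (72,5)
step 5: (649, 45)  from 2·(274,19) + (101,7)
(x₁, y₁) = (649, 45);  649² − 208·45² = 1 ✓
n=2: (649,45)∘(649,45) = (649·649+208·45·45, 649·45+45·649) = (842401,58410)
n=3: (842401,58410)∘(649,45) = (649·842401+208·45·58410, 649·58410+45·842401) = (1093435849,75816135)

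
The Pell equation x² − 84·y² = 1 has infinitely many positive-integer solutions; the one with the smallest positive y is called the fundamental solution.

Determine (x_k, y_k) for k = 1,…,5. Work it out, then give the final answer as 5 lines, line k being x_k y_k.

55 6
6049 660
665335 72594
73180801 7984680
8049222775 878242206

√84 = [9; 6,18, …], period ℓ=2 (even) → k=1
i=0: a=9 ⇒ p=9, q=1
i=1: a=6 ⇒ p=55, q=6
→ (55, 6).  Check: 55²=3025, 84·6²=3024, difference 1.
(x_2, y_2) = (55·55 + 84·6·6, 55·6 + 6·55) = (6049, 660)
(x_3, y_3) = (55·6049 + 84·6·660, 55·660 + 6·6049) = (665335, 72594)
(x_4, y_4) = (55·665335 + 84·6·72594, 55·72594 + 6·665335) = (73180801, 7984680)
(x_5, y_5) = (55·73180801 + 84·6·7984680, 55·7984680 + 6·73180801) = (8049222775, 878242206)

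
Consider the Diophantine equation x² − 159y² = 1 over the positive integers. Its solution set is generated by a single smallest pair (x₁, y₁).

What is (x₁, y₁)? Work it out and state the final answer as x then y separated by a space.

1324 105

[12; 1,1,1,1,3,1,1,1,1,24] for √159; ℓ=10 ⇒ convergent index 9
i=0: a=12 ⇒ p=12, q=1
i=1: a=1 ⇒ p=13, q=1
i=2: a=1 ⇒ p=25, q=2
…
i=6: a=1 ⇒ p=290, q=23
i=7: a=1 ⇒ p=517, q=41
i=8: a=1 ⇒ p=807, q=64
i=9: a=1 ⇒ p=1324, q=105
fundamental: x₁=1324, y₁=105  (since 1752976 − 159·11025 = 1)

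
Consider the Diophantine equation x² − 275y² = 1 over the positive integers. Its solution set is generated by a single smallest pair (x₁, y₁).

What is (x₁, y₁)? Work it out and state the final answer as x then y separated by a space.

[16; 1,1,2,1,1,32] for √275; ℓ=6 ⇒ convergent index 5
a_0=16:  p_0=16·1+0=16,  q_0=16·0+1=1
…
a_2=1:  p_2=1·17+16=33,  q_2=1·1+1=2
a_3=2:  p_3=2·33+17=83,  q_3=2·2+1=5
a_4=1:  p_4=1·83+33=116,  q_4=1·5+2=7
a_5=1:  p_5=1·116+83=199,  q_5=1·7+5=12
(x₁, y₁) = (199, 12);  199² − 275·12² = 1 ✓

199 12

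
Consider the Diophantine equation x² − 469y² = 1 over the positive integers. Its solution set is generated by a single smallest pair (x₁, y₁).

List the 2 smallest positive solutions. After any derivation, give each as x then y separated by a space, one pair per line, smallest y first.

137215 6336
37655912449 1738788480

d=469: √d = [21; 1,1,1,10,6,10,1,1,1,42] (ℓ=10, even), read p_9/q_9
step 0: (21, 1)  from 21·(1,0) + (0,1)
…
step 8: (90069, 4159)  from 1·(47146,2177) + (42923,1982)
step 9: (137215, 6336)  from 1·(90069,4159) + (47146,2177)
(x₁, y₁) = (137215, 6336);  137215² − 469·6336² = 1 ✓
(x_2, y_2) = (137215·137215 + 469·6336·6336, 137215·6336 + 6336·137215) = (37655912449, 1738788480)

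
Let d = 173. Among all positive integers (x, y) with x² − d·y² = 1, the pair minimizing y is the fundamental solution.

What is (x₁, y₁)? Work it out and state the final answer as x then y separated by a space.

√173 → a₀=13, period (6,1,1,6,26); ℓ=5 odd so k=9
k=0  a_k=13  p_k/q_k = 13/1
k=1  a_k=6  p_k/q_k = 79/6
…
k=3  a_k=1  p_k/q_k = 171/13
k=4  a_k=6  p_k/q_k = 1118/85
…
k=7  a_k=1  p_k/q_k = 205791/15646
k=8  a_k=1  p_k/q_k = 382343/29069
k=9  a_k=6  p_k/q_k = 2499849/190060
→ (2499849, 190060).  Check: 2499849²=6249245022801, 173·190060²=6249245022800, difference 1.

2499849 190060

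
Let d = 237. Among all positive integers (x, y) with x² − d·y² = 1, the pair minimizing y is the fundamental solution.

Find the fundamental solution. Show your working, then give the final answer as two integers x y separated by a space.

√237 → a₀=15, period (2,1,1,7,10,7,1,1,2,30); ℓ=10 even so k=9
k=0  a_k=15  p_k/q_k = 15/1
…
k=2  a_k=1  p_k/q_k = 46/3
k=3  a_k=1  p_k/q_k = 77/5
…
k=5  a_k=10  p_k/q_k = 5927/385
k=6  a_k=7  p_k/q_k = 42074/2733
k=7  a_k=1  p_k/q_k = 48001/3118
k=8  a_k=1  p_k/q_k = 90075/5851
k=9  a_k=2  p_k/q_k = 228151/14820
fundamental: x₁=228151, y₁=14820  (since 52052878801 − 237·219632400 = 1)

228151 14820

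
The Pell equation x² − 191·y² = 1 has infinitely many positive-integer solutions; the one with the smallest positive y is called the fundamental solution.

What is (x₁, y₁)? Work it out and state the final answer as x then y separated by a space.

8994000 650783

d=191: √d = [13; 1,4,1,1,3,…,4,1,26] (ℓ=16, even), read p_15/q_15
i=0: a=13 ⇒ p=13, q=1
i=1: a=1 ⇒ p=14, q=1
i=2: a=4 ⇒ p=69, q=5
i=3: a=1 ⇒ p=83, q=6
…
i=5: a=3 ⇒ p=539, q=39
i=6: a=2 ⇒ p=1230, q=89
i=7: a=2 ⇒ p=2999, q=217
i=8: a=13 ⇒ p=40217, q=2910
i=9: a=2 ⇒ p=83433, q=6037
i=10: a=2 ⇒ p=207083, q=14984
i=11: a=3 ⇒ p=704682, q=50989
…
i=13: a=1 ⇒ p=1616447, q=116962
i=14: a=4 ⇒ p=7377553, q=533821
i=15: a=1 ⇒ p=8994000, q=650783
→ (8994000, 650783).  Check: 8994000²=80892036000000, 191·650783²=80892035999999, difference 1.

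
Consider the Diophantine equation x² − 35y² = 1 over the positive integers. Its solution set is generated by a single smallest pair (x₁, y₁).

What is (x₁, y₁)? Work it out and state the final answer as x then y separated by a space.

[5; 1,10] for √35; ℓ=2 ⇒ convergent index 1
step 0: (5, 1)  from 5·(1,0) + (0,1)
step 1: (6, 1)  from 1·(5,1) + (1,0)
→ (6, 1).  Check: 6²=36, 35·1²=35, difference 1.

6 1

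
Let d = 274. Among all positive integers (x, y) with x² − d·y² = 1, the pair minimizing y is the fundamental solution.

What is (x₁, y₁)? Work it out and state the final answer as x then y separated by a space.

[16; 1,1,4,4,1,1,32] for √274; ℓ=7 ⇒ convergent index 13
k=0  a_k=16  p_k/q_k = 16/1
…
k=3  a_k=4  p_k/q_k = 149/9
k=4  a_k=4  p_k/q_k = 629/38
k=5  a_k=1  p_k/q_k = 778/47
…
k=7  a_k=32  p_k/q_k = 45802/2767
…
k=9  a_k=1  p_k/q_k = 93011/5619
k=10  a_k=4  p_k/q_k = 419253/25328
k=11  a_k=4  p_k/q_k = 1770023/106931
k=12  a_k=1  p_k/q_k = 2189276/132259
k=13  a_k=1  p_k/q_k = 3959299/239190
→ (3959299, 239190).  Check: 3959299²=15676048571401, 274·239190²=15676048571400, difference 1.

3959299 239190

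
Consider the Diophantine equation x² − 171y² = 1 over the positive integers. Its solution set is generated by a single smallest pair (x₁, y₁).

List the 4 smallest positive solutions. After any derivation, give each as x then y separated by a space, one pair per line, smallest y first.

170 13
57799 4420
19651490 1502787
6681448801 510943160

d=171: √d = [13; 13,26] (ℓ=2, even), read p_1/q_1
i=0: a=13 ⇒ p=13, q=1
i=1: a=13 ⇒ p=170, q=13
fundamental: x₁=170, y₁=13  (since 28900 − 171·169 = 1)
n=2: (170,13)∘(170,13) = (170·170+171·13·13, 170·13+13·170) = (57799,4420)
n=3: (57799,4420)∘(170,13) = (170·57799+171·13·4420, 170·4420+13·57799) = (19651490,1502787)
n=4: (19651490,1502787)∘(170,13) = (170·19651490+171·13·1502787, 170·1502787+13·19651490) = (6681448801,510943160)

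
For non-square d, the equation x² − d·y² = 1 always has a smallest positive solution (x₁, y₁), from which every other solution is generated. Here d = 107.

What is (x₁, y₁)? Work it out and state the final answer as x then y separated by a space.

√107 = [10; 2,1,9,1,2,20, …], period ℓ=6 (even) → k=5
k=0  a_k=10  p_k/q_k = 10/1
…
k=2  a_k=1  p_k/q_k = 31/3
…
k=4  a_k=1  p_k/q_k = 331/32
k=5  a_k=2  p_k/q_k = 962/93
(x₁, y₁) = (962, 93);  962² − 107·93² = 1 ✓

962 93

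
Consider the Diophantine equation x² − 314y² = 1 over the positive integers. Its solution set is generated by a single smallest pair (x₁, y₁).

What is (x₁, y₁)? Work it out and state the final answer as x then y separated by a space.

392499 22150

√314 = [17; 1,2,1,1,2,1,34, …], period ℓ=7 (odd) → k=13
i=0: a=17 ⇒ p=17, q=1
i=1: a=1 ⇒ p=18, q=1
i=2: a=2 ⇒ p=53, q=3
…
i=4: a=1 ⇒ p=124, q=7
i=5: a=2 ⇒ p=319, q=18
i=6: a=1 ⇒ p=443, q=25
…
i=10: a=1 ⇒ p=62853, q=3547
…
i=12: a=2 ⇒ p=282617, q=15949
i=13: a=1 ⇒ p=392499, q=22150
fundamental: x₁=392499, y₁=22150  (since 154055465001 − 314·490622500 = 1)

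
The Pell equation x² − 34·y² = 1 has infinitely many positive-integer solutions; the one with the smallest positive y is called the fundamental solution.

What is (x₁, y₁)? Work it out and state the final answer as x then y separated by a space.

35 6

[5; 1,4,1,10] for √34; ℓ=4 ⇒ convergent index 3
i=0: a=5 ⇒ p=5, q=1
…
i=2: a=4 ⇒ p=29, q=5
i=3: a=1 ⇒ p=35, q=6
(x₁, y₁) = (35, 6);  35² − 34·6² = 1 ✓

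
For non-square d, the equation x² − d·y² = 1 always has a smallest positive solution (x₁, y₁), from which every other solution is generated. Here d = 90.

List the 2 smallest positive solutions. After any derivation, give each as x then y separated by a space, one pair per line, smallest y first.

√90 = [9; 2,18, …], period ℓ=2 (even) → k=1
step 0: (9, 1)  from 9·(1,0) + (0,1)
step 1: (19, 2)  from 2·(9,1) + (1,0)
→ (19, 2).  Check: 19²=361, 90·2²=360, difference 1.
(19+2√90)^2 = 721 + 76√90

19 2
721 76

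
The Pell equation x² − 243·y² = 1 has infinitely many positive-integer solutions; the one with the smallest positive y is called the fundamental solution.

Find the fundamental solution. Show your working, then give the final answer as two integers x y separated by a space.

70226 4505

[15; 1,1,2,3,15,3,2,1,1,30] for √243; ℓ=10 ⇒ convergent index 9
a_0=15:  p_0=15·1+0=15,  q_0=15·0+1=1
…
a_3=2:  p_3=2·31+16=78,  q_3=2·2+1=5
…
a_5=15:  p_5=15·265+78=4053,  q_5=15·17+5=260
a_6=3:  p_6=3·4053+265=12424,  q_6=3·260+17=797
a_7=2:  p_7=2·12424+4053=28901,  q_7=2·797+260=1854
a_8=1:  p_8=1·28901+12424=41325,  q_8=1·1854+797=2651
a_9=1:  p_9=1·41325+28901=70226,  q_9=1·2651+1854=4505
→ (70226, 4505).  Check: 70226²=4931691076, 243·4505²=4931691075, difference 1.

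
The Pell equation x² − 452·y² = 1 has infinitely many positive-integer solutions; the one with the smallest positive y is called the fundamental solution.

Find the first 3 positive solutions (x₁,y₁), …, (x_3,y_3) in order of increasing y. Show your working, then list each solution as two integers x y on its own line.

1204353 56648
2900932297217 136448377488
6987493029899166849 328664025545553880

√452 → a₀=21, period (3,1,5,3,10,3,5,1,3,42); ℓ=10 even so k=9
a_0=21:  p_0=21·1+0=21,  q_0=21·0+1=1
a_1=3:  p_1=3·21+1=64,  q_1=3·1+0=3
a_2=1:  p_2=1·64+21=85,  q_2=1·3+1=4
a_3=5:  p_3=5·85+64=489,  q_3=5·4+3=23
a_4=3:  p_4=3·489+85=1552,  q_4=3·23+4=73
a_5=10:  p_5=10·1552+489=16009,  q_5=10·73+23=753
a_6=3:  p_6=3·16009+1552=49579,  q_6=3·753+73=2332
…
a_8=1:  p_8=1·263904+49579=313483,  q_8=1·12413+2332=14745
a_9=3:  p_9=3·313483+263904=1204353,  q_9=3·14745+12413=56648
fundamental: x₁=1204353, y₁=56648  (since 1450466148609 − 452·3208995904 = 1)
k=2:  x_2 = 1204353·1204353+452·56648·56648 = 2900932297217,  y_2 = 1204353·56648+56648·1204353 = 136448377488
k=3:  x_3 = 1204353·2900932297217+452·56648·136448377488 = 6987493029899166849,  y_3 = 1204353·136448377488+56648·2900932297217 = 328664025545553880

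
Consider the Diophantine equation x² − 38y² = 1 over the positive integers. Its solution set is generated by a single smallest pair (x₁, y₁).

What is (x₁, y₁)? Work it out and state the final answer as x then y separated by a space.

√38 = [6; 6,12, …], period ℓ=2 (even) → k=1
k=0  a_k=6  p_k/q_k = 6/1
k=1  a_k=6  p_k/q_k = 37/6
(x₁, y₁) = (37, 6);  37² − 38·6² = 1 ✓

37 6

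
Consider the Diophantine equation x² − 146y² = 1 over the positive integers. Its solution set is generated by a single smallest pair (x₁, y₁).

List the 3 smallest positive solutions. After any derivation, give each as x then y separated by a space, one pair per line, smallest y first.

145 12
42049 3480
12194065 1009188

√146 → a₀=12, period (12,24); ℓ=2 even so k=1
k=0  a_k=12  p_k/q_k = 12/1
k=1  a_k=12  p_k/q_k = 145/12
fundamental: x₁=145, y₁=12  (since 21025 − 146·144 = 1)
k=2:  x_2 = 145·145+146·12·12 = 42049,  y_2 = 145·12+12·145 = 3480
k=3:  x_3 = 145·42049+146·12·3480 = 12194065,  y_3 = 145·3480+12·42049 = 1009188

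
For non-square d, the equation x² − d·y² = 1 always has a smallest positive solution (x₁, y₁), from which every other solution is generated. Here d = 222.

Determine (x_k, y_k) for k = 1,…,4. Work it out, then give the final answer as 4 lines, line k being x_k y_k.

149 10
44401 2980
13231349 888030
3942897601 264629960

[14; 1,8,1,28] for √222; ℓ=4 ⇒ convergent index 3
k=0  a_k=14  p_k/q_k = 14/1
k=1  a_k=1  p_k/q_k = 15/1
k=2  a_k=8  p_k/q_k = 134/9
k=3  a_k=1  p_k/q_k = 149/10
fundamental: x₁=149, y₁=10  (since 22201 − 222·100 = 1)
(x_2, y_2) = (149·149 + 222·10·10, 149·10 + 10·149) = (44401, 2980)
(x_3, y_3) = (149·44401 + 222·10·2980, 149·2980 + 10·44401) = (13231349, 888030)
(x_4, y_4) = (149·13231349 + 222·10·888030, 149·888030 + 10·13231349) = (3942897601, 264629960)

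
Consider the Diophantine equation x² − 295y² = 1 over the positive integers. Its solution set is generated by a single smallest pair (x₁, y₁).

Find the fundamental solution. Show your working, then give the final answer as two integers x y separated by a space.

2024999 117900

√295 → a₀=17, period (5,1,2,3,2,6,2,3,2,1,5,34); ℓ=12 even so k=11
a_0=17:  p_0=17·1+0=17,  q_0=17·0+1=1
a_1=5:  p_1=5·17+1=86,  q_1=5·1+0=5
a_2=1:  p_2=1·86+17=103,  q_2=1·5+1=6
a_3=2:  p_3=2·103+86=292,  q_3=2·6+5=17
a_4=3:  p_4=3·292+103=979,  q_4=3·17+6=57
a_5=2:  p_5=2·979+292=2250,  q_5=2·57+17=131
…
a_7=2:  p_7=2·14479+2250=31208,  q_7=2·843+131=1817
a_8=3:  p_8=3·31208+14479=108103,  q_8=3·1817+843=6294
a_9=2:  p_9=2·108103+31208=247414,  q_9=2·6294+1817=14405
a_10=1:  p_10=1·247414+108103=355517,  q_10=1·14405+6294=20699
a_11=5:  p_11=5·355517+247414=2024999,  q_11=5·20699+14405=117900
→ (2024999, 117900).  Check: 2024999²=4100620950001, 295·117900²=4100620950000, difference 1.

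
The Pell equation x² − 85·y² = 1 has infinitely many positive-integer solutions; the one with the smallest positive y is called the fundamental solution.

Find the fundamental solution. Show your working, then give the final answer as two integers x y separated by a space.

285769 30996

√85 = [9; 4,1,1,4,18, …], period ℓ=5 (odd) → k=9
a_0=9:  p_0=9·1+0=9,  q_0=9·0+1=1
…
a_2=1:  p_2=1·37+9=46,  q_2=1·4+1=5
…
a_4=4:  p_4=4·83+46=378,  q_4=4·9+5=41
…
a_8=1:  p_8=1·34813+27926=62739,  q_8=1·3776+3029=6805
a_9=4:  p_9=4·62739+34813=285769,  q_9=4·6805+3776=30996
→ (285769, 30996).  Check: 285769²=81663921361, 85·30996²=81663921360, difference 1.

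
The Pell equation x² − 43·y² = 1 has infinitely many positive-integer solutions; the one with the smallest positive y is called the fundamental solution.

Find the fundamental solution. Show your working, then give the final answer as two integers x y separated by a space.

3482 531

d=43: √d = [6; 1,1,3,1,5,1,3,1,1,12] (ℓ=10, even), read p_9/q_9
step 0: (6, 1)  from 6·(1,0) + (0,1)
…
step 4: (59, 9)  from 1·(46,7) + (13,2)
step 5: (341, 52)  from 5·(59,9) + (46,7)
…
step 7: (1541, 235)  from 3·(400,61) + (341,52)
step 8: (1941, 296)  from 1·(1541,235) + (400,61)
step 9: (3482, 531)  from 1·(1941,296) + (1541,235)
fundamental: x₁=3482, y₁=531  (since 12124324 − 43·281961 = 1)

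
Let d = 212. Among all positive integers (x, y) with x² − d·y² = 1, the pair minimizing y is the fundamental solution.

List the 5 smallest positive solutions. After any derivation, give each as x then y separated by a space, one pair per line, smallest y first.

66249 4550
8777860001 602865900
1163048894346249 79878526013650
154101652394311440001 10583744939153731800
20418160737778428282906249 1402325036868112630022750

√212 = [14; 1,1,3,1,1,…,1,1,28, …], period ℓ=14 (even) → k=13
i=0: a=14 ⇒ p=14, q=1
…
i=2: a=1 ⇒ p=29, q=2
i=3: a=3 ⇒ p=102, q=7
…
i=6: a=1 ⇒ p=364, q=25
i=7: a=6 ⇒ p=2417, q=166
…
i=9: a=1 ⇒ p=5198, q=357
i=10: a=1 ⇒ p=7979, q=548
i=11: a=3 ⇒ p=29135, q=2001
i=12: a=1 ⇒ p=37114, q=2549
i=13: a=1 ⇒ p=66249, q=4550
(x₁, y₁) = (66249, 4550);  66249² − 212·4550² = 1 ✓
(66249+4550√212)^2 = 8777860001 + 602865900√212
(66249+4550√212)^3 = 1163048894346249 + 79878526013650√212
(66249+4550√212)^4 = 154101652394311440001 + 10583744939153731800√212
(66249+4550√212)^5 = 20418160737778428282906249 + 1402325036868112630022750√212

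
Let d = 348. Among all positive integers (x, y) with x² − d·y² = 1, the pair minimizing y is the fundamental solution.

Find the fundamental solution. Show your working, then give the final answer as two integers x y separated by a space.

d=348: √d = [18; 1,1,1,8,1,1,1,36] (ℓ=8, even), read p_7/q_7
i=0: a=18 ⇒ p=18, q=1
…
i=2: a=1 ⇒ p=37, q=2
…
i=6: a=1 ⇒ p=1026, q=55
i=7: a=1 ⇒ p=1567, q=84
(x₁, y₁) = (1567, 84);  1567² − 348·84² = 1 ✓

1567 84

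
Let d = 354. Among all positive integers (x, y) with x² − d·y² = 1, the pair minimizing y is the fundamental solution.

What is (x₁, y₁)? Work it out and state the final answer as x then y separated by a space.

√354 → a₀=18, period (1,4,2,2,18,2,2,4,1,36); ℓ=10 even so k=9
i=0: a=18 ⇒ p=18, q=1
…
i=5: a=18 ⇒ p=9351, q=497
…
i=8: a=4 ⇒ p=210294, q=11177
i=9: a=1 ⇒ p=258065, q=13716
→ (258065, 13716).  Check: 258065²=66597544225, 354·13716²=66597544224, difference 1.

258065 13716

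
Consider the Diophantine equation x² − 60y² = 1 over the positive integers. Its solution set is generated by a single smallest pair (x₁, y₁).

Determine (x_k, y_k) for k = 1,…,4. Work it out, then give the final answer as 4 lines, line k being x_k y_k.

31 4
1921 248
119071 15372
7380481 952816

√60 = [7; 1,2,1,14, …], period ℓ=4 (even) → k=3
k=0  a_k=7  p_k/q_k = 7/1
…
k=2  a_k=2  p_k/q_k = 23/3
k=3  a_k=1  p_k/q_k = 31/4
→ (31, 4).  Check: 31²=961, 60·4²=960, difference 1.
n=2: (31,4)∘(31,4) = (31·31+60·4·4, 31·4+4·31) = (1921,248)
n=3: (1921,248)∘(31,4) = (31·1921+60·4·248, 31·248+4·1921) = (119071,15372)
n=4: (119071,15372)∘(31,4) = (31·119071+60·4·15372, 31·15372+4·119071) = (7380481,952816)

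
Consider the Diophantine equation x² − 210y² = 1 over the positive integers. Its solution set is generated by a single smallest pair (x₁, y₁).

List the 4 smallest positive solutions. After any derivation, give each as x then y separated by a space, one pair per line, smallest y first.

[14; 2,28] for √210; ℓ=2 ⇒ convergent index 1
k=0  a_k=14  p_k/q_k = 14/1
k=1  a_k=2  p_k/q_k = 29/2
→ (29, 2).  Check: 29²=841, 210·2²=840, difference 1.
k=2:  x_2 = 29·29+210·2·2 = 1681,  y_2 = 29·2+2·29 = 116
k=3:  x_3 = 29·1681+210·2·116 = 97469,  y_3 = 29·116+2·1681 = 6726
k=4:  x_4 = 29·97469+210·2·6726 = 5651521,  y_4 = 29·6726+2·97469 = 389992

29 2
1681 116
97469 6726
5651521 389992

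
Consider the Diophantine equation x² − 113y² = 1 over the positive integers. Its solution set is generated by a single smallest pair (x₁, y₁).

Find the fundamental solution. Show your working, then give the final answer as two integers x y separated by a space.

1204353 113296

d=113: √d = [10; 1,1,1,2,2,1,1,1,20] (ℓ=9, odd), read p_17/q_17
step 0: (10, 1)  from 10·(1,0) + (0,1)
step 1: (11, 1)  from 1·(10,1) + (1,0)
step 2: (21, 2)  from 1·(11,1) + (10,1)
step 3: (32, 3)  from 1·(21,2) + (11,1)
step 4: (85, 8)  from 2·(32,3) + (21,2)
…
step 7: (489, 46)  from 1·(287,27) + (202,19)
step 8: (776, 73)  from 1·(489,46) + (287,27)
step 9: (16009, 1506)  from 20·(776,73) + (489,46)
…
step 11: (32794, 3085)  from 1·(16785,1579) + (16009,1506)
step 12: (49579, 4664)  from 1·(32794,3085) + (16785,1579)
step 13: (131952, 12413)  from 2·(49579,4664) + (32794,3085)
step 14: (313483, 29490)  from 2·(131952,12413) + (49579,4664)
step 15: (445435, 41903)  from 1·(313483,29490) + (131952,12413)
step 16: (758918, 71393)  from 1·(445435,41903) + (313483,29490)
step 17: (1204353, 113296)  from 1·(758918,71393) + (445435,41903)
fundamental: x₁=1204353, y₁=113296  (since 1450466148609 − 113·12835983616 = 1)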